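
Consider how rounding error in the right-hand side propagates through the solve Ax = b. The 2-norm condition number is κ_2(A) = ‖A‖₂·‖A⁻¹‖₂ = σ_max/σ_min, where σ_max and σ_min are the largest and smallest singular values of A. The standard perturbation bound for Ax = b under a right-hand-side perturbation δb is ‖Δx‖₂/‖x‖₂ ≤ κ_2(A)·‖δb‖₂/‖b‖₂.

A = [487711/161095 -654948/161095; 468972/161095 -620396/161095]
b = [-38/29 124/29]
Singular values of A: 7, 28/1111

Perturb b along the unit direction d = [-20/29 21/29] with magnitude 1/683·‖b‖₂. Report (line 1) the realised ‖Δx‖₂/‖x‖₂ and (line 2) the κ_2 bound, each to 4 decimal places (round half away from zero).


from the listed singular values, σ₁ = 7, σ_n = 28/1111
κ_2(A) = 7 / (28/1111) = 277.7500
bound on ‖Δx‖/‖x‖: κ·ε = 277.7500·1/683 = 0.4067
solve Ax = b  →  x = [127.1429 95.0000]
2-norm of b is 4.4721; of x, 158.7145
Δx = A⁻¹·δb where δb = 1/683·4.4721·d; ‖Δx‖ = 0.2598
realised ‖Δx‖/‖x‖ = 0.0016
tightness: 0.0016 against a bound of 0.4067 (unrounded ratio ≈ 0.0040)

0.0016
0.4067


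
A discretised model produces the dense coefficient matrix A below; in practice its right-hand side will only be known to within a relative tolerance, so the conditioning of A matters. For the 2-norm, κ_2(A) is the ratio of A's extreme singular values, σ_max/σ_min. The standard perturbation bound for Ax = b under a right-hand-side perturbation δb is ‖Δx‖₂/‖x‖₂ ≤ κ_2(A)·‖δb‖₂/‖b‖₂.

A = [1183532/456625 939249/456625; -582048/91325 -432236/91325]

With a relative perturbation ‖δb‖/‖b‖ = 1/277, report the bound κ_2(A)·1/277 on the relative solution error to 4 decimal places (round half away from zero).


M = AᵀA = [58403815696/1233765625 43793986572/1233765625; 43793986572/1233765625 32857323529/1233765625]. tr(M)=3650445569/49350625, det(M)=875213056/1233765625
λ_max, λ_min = (3650445569/49350625 ± √13318842082420252161/2435484187890625)/2 = 1849/25, 473344/49350625
κ = σ_max/σ_min = (43/5)/(688/7025) = 87.8125
worst-case relative error ≤ 87.8125 × 1/277 = 0.3170

0.3170


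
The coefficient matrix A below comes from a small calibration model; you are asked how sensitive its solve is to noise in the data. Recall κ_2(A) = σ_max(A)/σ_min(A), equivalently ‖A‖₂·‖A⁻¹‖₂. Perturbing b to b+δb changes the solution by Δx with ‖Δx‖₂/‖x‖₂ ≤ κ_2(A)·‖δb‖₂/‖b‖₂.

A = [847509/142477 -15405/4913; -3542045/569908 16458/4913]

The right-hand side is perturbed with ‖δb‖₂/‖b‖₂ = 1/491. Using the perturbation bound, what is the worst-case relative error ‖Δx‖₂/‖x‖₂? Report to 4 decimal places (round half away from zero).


0.4414

form AᵀA = [28583147281/386201104 -1905491055/48275138; -1905491055/48275138 508179789/24137569] with trace 127038145/1336336 and determinant 257049/1336336
solving λ² − 127038145/1336336·λ + 257049/1336336 = 0 gives λ = 1521/16, 169/83521
so κ_2 = √((1521/16) / (169/83521)) = 216.7500
perturbation bound = 216.7500·1/491 = 0.4414


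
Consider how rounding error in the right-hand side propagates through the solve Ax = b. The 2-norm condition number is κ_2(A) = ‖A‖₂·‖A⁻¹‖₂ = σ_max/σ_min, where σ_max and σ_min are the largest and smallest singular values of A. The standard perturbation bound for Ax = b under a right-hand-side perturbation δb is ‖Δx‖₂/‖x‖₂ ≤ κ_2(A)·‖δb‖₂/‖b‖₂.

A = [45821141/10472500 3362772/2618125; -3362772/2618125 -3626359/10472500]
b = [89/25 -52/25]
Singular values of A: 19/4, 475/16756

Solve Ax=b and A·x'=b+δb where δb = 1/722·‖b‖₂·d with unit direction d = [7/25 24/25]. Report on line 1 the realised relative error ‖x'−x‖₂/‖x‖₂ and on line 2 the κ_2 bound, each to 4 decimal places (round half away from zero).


0.0057
0.2321

σ_max = 19/4, σ_min = 475/16756
κ = σ_max/σ_min = (19/4)/(475/16756) = 167.5600
worst-case relative error ≤ 167.5600 × 1/722 = 0.2321
solve Ax = b  →  x = [10.6856 -33.6290]
2-norm of b is 4.1231; of x, 35.2858
Δx = A⁻¹·δb where δb = 1/722·4.1231·d; ‖Δx‖ = 0.2014
realised ‖Δx‖/‖x‖ = 0.0057
so the bound overstates the realised error by a factor of ≈ 40.6508 (computed from the unrounded values)


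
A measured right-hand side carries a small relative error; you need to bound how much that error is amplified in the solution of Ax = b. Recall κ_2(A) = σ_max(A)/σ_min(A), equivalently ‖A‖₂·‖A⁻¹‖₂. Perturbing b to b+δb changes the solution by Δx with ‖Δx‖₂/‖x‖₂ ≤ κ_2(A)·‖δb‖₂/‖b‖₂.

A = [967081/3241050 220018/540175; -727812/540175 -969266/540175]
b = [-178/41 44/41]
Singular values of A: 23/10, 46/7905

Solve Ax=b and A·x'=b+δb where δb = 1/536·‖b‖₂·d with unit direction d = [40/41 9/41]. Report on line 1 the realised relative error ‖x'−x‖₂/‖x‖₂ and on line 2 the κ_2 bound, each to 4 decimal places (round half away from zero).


from the listed singular values, σ₁ = 23/10, σ_n = 46/7905
κ = σ_max/σ_min = (23/10)/(46/7905) = 395.2500
perturbation bound = 395.2500·1/536 = 0.7374
solve Ax = b  →  x = [549.3913 -413.1304]
‖b‖ = 4.4721, ‖x‖ = 687.3919
re-solving with b+δb shifts x by Δx of norm 1.4338
dividing the unrounded norms, ‖Δx‖/‖x‖ = 0.0021
tightness: 0.0021 against a bound of 0.7374 (unrounded ratio ≈ 0.0028)

0.0021
0.7374


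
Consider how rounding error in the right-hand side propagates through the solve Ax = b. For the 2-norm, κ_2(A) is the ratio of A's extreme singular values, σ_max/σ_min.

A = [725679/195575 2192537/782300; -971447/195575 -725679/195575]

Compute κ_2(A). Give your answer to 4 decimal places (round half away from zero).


form AᵀA = [58812771394/1529983225 176436512307/6119932900; 176436512307/6119932900 529319146921/24479731600] with trace 58812939569/979189264 and determinant 23088025/979189264
char-poly roots: 961/16 and 24025/61199329
so κ_2 = √((961/16) / (24025/61199329)) = 391.1500

391.1500


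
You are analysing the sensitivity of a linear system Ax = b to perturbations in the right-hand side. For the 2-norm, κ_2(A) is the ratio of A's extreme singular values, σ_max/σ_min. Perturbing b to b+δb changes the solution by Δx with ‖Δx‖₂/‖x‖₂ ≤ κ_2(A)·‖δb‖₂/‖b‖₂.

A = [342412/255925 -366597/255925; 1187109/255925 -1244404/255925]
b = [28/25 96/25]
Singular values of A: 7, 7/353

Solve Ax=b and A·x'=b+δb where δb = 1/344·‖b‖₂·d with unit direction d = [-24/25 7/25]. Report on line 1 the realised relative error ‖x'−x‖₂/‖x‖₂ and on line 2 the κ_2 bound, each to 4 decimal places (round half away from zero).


σ_max = 7, σ_min = 7/353
κ = σ_max/σ_min = 7/(7/353) = 353.0000
κ_2(A)·‖δb‖/‖b‖ = 1.0262
solve Ax = b  →  x = [0.3941 -0.4138]
2-norm of b is 4.0000; of x, 0.5714
with δb = [-0.0112 0.0033], A·Δx = δb → ‖Δx‖ = 0.5864
realised ‖Δx‖/‖x‖ = 1.0262
so the bound is sharp here: realised error equals the bound

1.0262
1.0262


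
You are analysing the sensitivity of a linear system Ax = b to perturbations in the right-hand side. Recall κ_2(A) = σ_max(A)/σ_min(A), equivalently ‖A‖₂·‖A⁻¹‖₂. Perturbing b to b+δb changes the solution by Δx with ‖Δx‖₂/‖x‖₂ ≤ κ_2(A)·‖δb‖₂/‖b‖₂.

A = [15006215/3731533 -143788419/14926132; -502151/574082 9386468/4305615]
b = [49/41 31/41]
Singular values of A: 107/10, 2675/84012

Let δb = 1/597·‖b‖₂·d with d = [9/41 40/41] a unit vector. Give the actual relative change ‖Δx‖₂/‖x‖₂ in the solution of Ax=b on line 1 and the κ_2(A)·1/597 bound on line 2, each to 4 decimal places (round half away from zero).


0.0024
0.5629

from the listed singular values, σ₁ = 107/10, σ_n = 2675/84012
condition number: (107/10) ÷ (2675/84012) = 336.0480
bound on ‖Δx‖/‖x‖: κ·ε = 336.0480·1/597 = 0.5629
solve Ax = b  →  x = [29.0264 11.9931]
‖b‖ = 1.4142, ‖x‖ = 31.4065
δb = ε·‖b‖·d = [0.0005 0.0023]; solving A·Δx = δb gives ‖Δx‖ = 0.0744
realised ‖Δx‖/‖x‖ = 0.0024
tightness: 0.0024 against a bound of 0.5629 (unrounded ratio ≈ 0.0042)


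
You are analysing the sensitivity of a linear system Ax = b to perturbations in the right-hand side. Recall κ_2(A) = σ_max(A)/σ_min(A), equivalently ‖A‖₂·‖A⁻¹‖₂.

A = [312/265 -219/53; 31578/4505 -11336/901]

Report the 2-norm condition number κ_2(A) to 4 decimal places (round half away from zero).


15.9000

AᵀA = [41012100/811801 -75543000/811801; -75543000/811801 142365625/811801]; tr = 634525/2809, det = 562500/2809
solving λ² − 634525/2809·λ + 562500/2809 = 0 gives λ = 225, 2500/2809
so κ_2 = √(225 / (2500/2809)) = 15.9000


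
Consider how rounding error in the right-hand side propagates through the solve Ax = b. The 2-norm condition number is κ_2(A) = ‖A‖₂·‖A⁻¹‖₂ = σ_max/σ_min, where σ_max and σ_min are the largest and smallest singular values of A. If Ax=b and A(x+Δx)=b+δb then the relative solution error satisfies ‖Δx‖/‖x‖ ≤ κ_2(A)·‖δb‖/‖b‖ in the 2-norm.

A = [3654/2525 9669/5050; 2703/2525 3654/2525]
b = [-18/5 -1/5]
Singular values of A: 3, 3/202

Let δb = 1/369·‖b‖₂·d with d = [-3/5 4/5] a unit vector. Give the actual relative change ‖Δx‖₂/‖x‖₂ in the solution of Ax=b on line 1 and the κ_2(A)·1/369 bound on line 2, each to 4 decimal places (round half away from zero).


from the listed singular values, σ₁ = 3, σ_n = 3/202
κ_2(A) = 3 / (3/202) = 202.0000
perturbation bound = 202.0000·1/369 = 0.5474
solve Ax = b  →  x = [-108.3333 80.0000]
‖b‖₂ = 3.6056 and ‖x‖₂ = 134.6704
re-solving with b+δb shifts x by Δx of norm 0.6579
relative error = 0.0049
tightness: 0.0049 against a bound of 0.5474 (unrounded ratio ≈ 0.0089)

0.0049
0.5474


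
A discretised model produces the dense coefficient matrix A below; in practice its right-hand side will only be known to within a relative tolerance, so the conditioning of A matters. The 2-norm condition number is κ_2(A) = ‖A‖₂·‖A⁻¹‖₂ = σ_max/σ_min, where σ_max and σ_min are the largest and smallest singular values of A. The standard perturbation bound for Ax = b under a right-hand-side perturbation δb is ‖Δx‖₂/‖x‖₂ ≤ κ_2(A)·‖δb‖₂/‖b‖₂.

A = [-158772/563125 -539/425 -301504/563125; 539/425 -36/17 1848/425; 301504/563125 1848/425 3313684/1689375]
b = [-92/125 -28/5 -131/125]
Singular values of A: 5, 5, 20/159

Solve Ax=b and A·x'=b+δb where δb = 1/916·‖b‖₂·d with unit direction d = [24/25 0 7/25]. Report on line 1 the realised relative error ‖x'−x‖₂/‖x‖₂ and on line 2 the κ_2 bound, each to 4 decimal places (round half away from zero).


from the listed singular values, σ₁ = 5, σ_n = 20/159
condition number: 5 ÷ (20/159) = 39.7500
bound on ‖Δx‖/‖x‖: κ·ε = 39.7500·1/916 = 0.0434
solve Ax = b  →  x = [7.3289 0.3294 -3.2651]
2-norm of b is 5.7446; of x, 8.0301
re-solving with b+δb shifts x by Δx of norm 0.0499
relative error = 0.0062
tightness: 0.0062 against a bound of 0.0434 (unrounded ratio ≈ 0.1431)

0.0062
0.0434


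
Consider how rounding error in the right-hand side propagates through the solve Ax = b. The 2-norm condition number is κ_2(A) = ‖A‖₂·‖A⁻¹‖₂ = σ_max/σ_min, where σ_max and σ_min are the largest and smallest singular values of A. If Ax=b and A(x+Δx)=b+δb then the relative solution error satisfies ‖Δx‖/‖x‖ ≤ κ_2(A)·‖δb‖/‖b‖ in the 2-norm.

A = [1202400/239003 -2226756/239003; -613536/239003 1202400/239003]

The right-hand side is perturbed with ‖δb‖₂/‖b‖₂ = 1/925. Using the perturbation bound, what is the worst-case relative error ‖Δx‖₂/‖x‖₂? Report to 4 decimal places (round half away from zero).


AᵀA = [6305163264/197655481 -11817187200/197655481; -11817187200/197655481 22159889424/197655481]; tr = 98494992/683929, det = 1327104/683929
λ_max, λ_min = (98494992/683929 ± √9697632869433600/467758877041)/2 = 144, 9216/683929
so κ_2 = √(144 / (9216/683929)) = 103.3750
worst-case relative error ≤ 103.3750 × 1/925 = 0.1118

0.1118


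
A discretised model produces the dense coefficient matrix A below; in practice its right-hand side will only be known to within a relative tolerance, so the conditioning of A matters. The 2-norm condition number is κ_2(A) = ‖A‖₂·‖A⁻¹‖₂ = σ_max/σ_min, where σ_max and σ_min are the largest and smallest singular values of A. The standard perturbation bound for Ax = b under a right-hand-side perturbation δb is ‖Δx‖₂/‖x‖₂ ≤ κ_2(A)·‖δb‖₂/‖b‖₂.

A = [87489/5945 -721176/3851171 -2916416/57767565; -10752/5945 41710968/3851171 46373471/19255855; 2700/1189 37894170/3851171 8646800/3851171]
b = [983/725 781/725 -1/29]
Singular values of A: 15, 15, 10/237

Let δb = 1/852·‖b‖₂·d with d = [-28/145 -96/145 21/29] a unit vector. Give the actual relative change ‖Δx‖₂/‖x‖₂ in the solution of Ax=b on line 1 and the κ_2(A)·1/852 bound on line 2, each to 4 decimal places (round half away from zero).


from the listed singular values, σ₁ = 15, σ_n = 10/237
κ_2(A) = 15 / (10/237) = 355.5000
bound on ‖Δx‖/‖x‖: κ·ε = 355.5000·1/852 = 0.4173
solve Ax = b  →  x = [0.0797 5.2516 -23.1109]
‖b‖ = 1.7321, ‖x‖ = 23.7002
δb = ε·‖b‖·d = [-0.0004 -0.0013 0.0015]; solving A·Δx = δb gives ‖Δx‖ = 0.0482
dividing the unrounded norms, ‖Δx‖/‖x‖ = 0.0020
tightness: 0.0020 against a bound of 0.4173 (unrounded ratio ≈ 0.0049)

0.0020
0.4173


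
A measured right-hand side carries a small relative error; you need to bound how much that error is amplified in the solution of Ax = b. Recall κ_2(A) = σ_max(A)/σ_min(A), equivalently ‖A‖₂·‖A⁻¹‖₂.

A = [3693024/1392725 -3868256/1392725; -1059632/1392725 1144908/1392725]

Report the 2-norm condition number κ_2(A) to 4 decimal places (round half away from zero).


240.1250

AᵀA = [23617993984/3103492681 -24797989440/3103492681; -24797989440/3103492681 26038750096/3103492681]; tr = 59044880/3690241, det = 16384/3690241
eigenvalues of AᵀA: λ = (tr ± √(tr²−4·det))/2 = 16, 1024/3690241
σ_max=√16=4, σ_min=√(1024/3690241)=(32/1921) → κ = 240.1250


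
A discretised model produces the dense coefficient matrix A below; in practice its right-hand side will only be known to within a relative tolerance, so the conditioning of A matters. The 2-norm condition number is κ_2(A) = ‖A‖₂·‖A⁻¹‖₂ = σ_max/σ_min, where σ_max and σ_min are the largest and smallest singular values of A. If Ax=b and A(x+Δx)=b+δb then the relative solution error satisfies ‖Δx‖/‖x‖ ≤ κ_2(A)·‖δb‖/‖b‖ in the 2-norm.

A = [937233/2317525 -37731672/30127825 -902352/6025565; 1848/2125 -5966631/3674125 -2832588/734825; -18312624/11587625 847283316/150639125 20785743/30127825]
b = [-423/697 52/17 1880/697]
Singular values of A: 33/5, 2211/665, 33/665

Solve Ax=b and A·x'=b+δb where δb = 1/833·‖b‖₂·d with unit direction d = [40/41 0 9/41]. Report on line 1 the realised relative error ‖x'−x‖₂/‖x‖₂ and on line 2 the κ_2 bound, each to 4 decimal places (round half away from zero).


0.0823
0.1597

largest singular value 33/5, smallest 33/665
κ_2(A) = (33/5) / (33/665) = 133.0000
perturbation bound = 133.0000·1/833 = 0.1597
solve Ax = b  →  x = [-0.0424 0.5970 -1.0546]
2-norm of b is 4.1231; of x, 1.2126
δb = ε·‖b‖·d = [0.0048 0.0000 0.0011]; solving A·Δx = δb gives ‖Δx‖ = 0.0997
relative error = 0.0823
so the bound overstates the realised error by a factor of ≈ 1.9410 (computed from the unrounded values)


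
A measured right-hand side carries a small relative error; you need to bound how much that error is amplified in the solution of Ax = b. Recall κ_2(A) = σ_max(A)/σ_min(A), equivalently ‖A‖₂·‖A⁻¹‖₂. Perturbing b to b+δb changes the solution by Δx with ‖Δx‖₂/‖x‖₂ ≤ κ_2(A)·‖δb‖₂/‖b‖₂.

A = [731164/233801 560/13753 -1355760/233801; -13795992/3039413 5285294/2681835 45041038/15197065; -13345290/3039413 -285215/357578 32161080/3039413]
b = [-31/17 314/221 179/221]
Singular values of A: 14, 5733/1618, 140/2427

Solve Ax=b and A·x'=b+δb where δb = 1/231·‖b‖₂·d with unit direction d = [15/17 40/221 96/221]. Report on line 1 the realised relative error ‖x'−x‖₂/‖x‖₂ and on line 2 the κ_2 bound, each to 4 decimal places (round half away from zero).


largest singular value 14, smallest 140/2427
κ = σ_max/σ_min = 14/(140/2427) = 242.7000
perturbation bound = 242.7000·1/231 = 1.0506
solve Ax = b  →  x = [-9.4442 -13.6992 -4.8750]
2-norm of b is 2.4495; of x, 17.3386
δb = ε·‖b‖·d = [0.0094 0.0019 0.0046]; solving A·Δx = δb gives ‖Δx‖ = 0.1838
realised ‖Δx‖/‖x‖ = 0.0106
so the bound overstates the realised error by a factor of ≈ 99.0984 (computed from the unrounded values)

0.0106
1.0506


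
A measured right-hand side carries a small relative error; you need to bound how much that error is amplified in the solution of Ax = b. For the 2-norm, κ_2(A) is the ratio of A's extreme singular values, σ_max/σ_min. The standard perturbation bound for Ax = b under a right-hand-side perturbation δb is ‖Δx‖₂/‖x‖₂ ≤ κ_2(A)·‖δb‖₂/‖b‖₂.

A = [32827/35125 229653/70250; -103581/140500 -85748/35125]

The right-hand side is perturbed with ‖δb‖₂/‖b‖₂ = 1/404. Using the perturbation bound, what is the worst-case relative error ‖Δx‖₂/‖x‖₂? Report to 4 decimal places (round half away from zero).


0.3478

M = AᵀA = [1118832577/789610000 479190033/98701250; 479190033/98701250 3286055137/197402500]. tr(M)=22820885/1263376, det(M)=83521/5053504
solving λ² − 22820885/1263376·λ + 83521/5053504 = 0 gives λ = 289/16, 289/315844
κ_2(A) = √(λ_max/λ_min) = √((289/16) / (289/315844)) = 140.5000
κ_2(A)·‖δb‖/‖b‖ = 0.3478


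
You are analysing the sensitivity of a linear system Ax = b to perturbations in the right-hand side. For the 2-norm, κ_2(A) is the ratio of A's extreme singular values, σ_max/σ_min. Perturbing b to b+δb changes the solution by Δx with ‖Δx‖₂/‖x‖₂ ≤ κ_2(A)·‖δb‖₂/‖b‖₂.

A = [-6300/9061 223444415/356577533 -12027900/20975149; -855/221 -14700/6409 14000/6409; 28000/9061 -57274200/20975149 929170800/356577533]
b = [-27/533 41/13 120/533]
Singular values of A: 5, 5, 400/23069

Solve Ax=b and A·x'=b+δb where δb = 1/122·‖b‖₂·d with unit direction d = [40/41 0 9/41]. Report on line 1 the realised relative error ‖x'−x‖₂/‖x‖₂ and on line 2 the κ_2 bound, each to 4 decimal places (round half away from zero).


σ_max = 5, σ_min = 400/23069
condition number: 5 ÷ (400/23069) = 288.3625
worst-case relative error ≤ 288.3625 × 1/122 = 2.3636
solve Ax = b  →  x = [-0.4588 -0.3152 0.3002]
2-norm of b is 3.1623; of x, 0.6325
with δb = [0.0253 0.0000 0.0057], A·Δx = δb → ‖Δx‖ = 1.4949
dividing the unrounded norms, ‖Δx‖/‖x‖ = 2.3636
tightness: 2.3636 against a bound of 2.3636; the bound is attained (ratio 1)

2.3636
2.3636


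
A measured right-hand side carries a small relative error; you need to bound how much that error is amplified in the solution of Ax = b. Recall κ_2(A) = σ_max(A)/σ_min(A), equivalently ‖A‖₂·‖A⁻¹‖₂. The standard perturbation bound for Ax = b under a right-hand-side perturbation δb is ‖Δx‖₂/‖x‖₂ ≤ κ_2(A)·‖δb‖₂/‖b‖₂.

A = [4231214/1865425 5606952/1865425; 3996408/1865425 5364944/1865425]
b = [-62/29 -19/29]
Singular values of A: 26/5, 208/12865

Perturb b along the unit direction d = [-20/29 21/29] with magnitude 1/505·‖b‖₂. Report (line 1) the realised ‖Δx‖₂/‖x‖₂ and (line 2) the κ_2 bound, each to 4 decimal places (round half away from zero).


largest singular value 26/5, smallest 208/12865
condition number: (26/5) ÷ (208/12865) = 321.6250
κ_2(A)·‖δb‖/‖b‖ = 0.6369
solve Ax = b  →  x = [-49.7115 36.8029]
‖b‖₂ = 2.2361 and ‖x‖₂ = 61.8522
δb = ε·‖b‖·d = [-0.0031 0.0032]; solving A·Δx = δb gives ‖Δx‖ = 0.2739
relative error = 0.0044
realised/bound (from unrounded values) ≈ 0.0070

0.0044
0.6369


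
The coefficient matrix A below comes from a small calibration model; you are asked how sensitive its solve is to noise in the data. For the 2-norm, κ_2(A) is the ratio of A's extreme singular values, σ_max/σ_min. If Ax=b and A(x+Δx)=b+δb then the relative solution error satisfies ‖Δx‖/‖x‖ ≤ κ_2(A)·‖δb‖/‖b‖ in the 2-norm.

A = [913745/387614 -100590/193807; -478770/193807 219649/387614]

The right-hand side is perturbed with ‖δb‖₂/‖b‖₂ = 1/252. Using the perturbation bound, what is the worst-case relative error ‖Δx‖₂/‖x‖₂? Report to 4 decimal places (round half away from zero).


M = AᵀA = [2083011625/178649956 -117167040/44662489; -117167040/44662489 105492361/178649956]. tr(M)=650953/53138, det(M)=1225/425104
solving λ² − 650953/53138·λ + 1225/425104 = 0 gives λ = 49/4, 25/106276
σ_max=√(49/4)=(7/2), σ_min=√(25/106276)=(5/326) → κ = 228.2000
κ_2(A)·‖δb‖/‖b‖ = 0.9056

0.9056


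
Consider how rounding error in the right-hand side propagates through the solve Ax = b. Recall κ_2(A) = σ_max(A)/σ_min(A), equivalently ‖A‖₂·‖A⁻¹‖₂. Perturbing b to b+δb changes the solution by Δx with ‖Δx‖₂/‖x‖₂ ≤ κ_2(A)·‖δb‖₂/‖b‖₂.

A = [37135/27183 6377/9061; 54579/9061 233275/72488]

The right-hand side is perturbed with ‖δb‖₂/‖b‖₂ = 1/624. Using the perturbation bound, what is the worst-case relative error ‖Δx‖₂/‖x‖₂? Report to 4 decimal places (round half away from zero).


AᵀA = [16769074/439569 23849035/1172184; 23849035/1172184 33920201/3125824]; tr = 4769905/97344, det = 2401/97344
char-poly roots: 49 and 49/97344
κ_2(A) = √(λ_max/λ_min) = √(49 / (49/97344)) = 312.0000
perturbation bound = 312.0000·1/624 = 0.5000

0.5000


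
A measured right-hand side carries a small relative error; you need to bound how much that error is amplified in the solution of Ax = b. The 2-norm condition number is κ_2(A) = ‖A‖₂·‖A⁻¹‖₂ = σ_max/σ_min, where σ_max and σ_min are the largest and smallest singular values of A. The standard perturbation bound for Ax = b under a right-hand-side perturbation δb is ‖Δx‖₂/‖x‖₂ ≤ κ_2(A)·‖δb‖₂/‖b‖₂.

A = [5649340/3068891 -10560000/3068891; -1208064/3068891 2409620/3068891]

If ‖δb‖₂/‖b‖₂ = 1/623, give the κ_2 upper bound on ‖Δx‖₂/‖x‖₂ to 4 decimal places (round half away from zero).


0.2827

form AᵀA = [19853932816/5602672201 -37220705280/5602672201; -37220705280/5602672201 69791712400/5602672201] with trace 310192544/19386409 and determinant 160000/19386409
λ_max, λ_min = (310192544/19386409 ± √96207007051431936/375832853915281)/2 = 16, 10000/19386409
so κ_2 = √(16 / (10000/19386409)) = 176.1200
bound on ‖Δx‖/‖x‖: κ·ε = 176.1200·1/623 = 0.2827


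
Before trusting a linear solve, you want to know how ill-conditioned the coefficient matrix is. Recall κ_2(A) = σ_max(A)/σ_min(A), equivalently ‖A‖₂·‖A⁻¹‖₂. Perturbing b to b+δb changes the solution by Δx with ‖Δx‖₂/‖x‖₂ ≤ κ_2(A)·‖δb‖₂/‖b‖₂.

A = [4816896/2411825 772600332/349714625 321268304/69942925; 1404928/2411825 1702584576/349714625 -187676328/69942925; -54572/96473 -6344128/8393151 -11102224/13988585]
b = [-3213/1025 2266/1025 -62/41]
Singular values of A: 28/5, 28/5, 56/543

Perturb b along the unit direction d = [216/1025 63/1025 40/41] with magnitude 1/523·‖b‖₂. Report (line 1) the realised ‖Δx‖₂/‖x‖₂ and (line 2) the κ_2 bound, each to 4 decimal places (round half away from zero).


0.0039
0.1038

σ_max = 28/5, σ_min = 56/543
κ_2(A) = (28/5) / (56/543) = 54.3000
bound on ‖Δx‖/‖x‖: κ·ε = 54.3000·1/523 = 0.1038
solve Ax = b  →  x = [17.7637 -4.9834 -6.0094]
‖b‖₂ = 4.1231 and ‖x‖₂ = 19.4035
Δx = A⁻¹·δb where δb = 1/523·4.1231·d; ‖Δx‖ = 0.0764
realised ‖Δx‖/‖x‖ = 0.0039
tightness: 0.0039 against a bound of 0.1038 (unrounded ratio ≈ 0.0379)


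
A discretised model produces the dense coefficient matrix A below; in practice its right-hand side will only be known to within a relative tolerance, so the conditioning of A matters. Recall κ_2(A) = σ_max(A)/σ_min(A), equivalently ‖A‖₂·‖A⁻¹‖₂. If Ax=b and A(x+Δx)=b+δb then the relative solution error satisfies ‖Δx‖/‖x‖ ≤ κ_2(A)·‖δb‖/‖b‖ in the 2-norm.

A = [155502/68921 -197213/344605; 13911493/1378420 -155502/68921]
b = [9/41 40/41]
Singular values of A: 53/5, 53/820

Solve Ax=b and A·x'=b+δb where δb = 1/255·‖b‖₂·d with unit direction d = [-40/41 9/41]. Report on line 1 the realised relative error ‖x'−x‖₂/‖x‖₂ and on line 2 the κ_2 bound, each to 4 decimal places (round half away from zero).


0.6431
0.6431

largest singular value 53/5, smallest 53/820
κ = σ_max/σ_min = (53/5)/(53/820) = 164.0000
bound on ‖Δx‖/‖x‖: κ·ε = 164.0000·1/255 = 0.6431
solve Ax = b  →  x = [0.0920 -0.0207]
2-norm of b is 1.0000; of x, 0.0943
δb = ε·‖b‖·d = [-0.0038 0.0009]; solving A·Δx = δb gives ‖Δx‖ = 0.0607
relative error = 0.6431
realised/bound = 1 exactly: the bound is attained for this b and d


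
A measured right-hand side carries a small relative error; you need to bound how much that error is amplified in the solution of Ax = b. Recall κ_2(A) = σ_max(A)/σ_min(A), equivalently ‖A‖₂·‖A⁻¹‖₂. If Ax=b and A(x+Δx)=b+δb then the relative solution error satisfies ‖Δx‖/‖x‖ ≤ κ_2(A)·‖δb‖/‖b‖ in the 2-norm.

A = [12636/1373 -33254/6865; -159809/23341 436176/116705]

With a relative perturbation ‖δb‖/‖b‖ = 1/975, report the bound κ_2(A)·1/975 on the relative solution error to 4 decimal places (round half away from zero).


AᵀA = [71683111825/544802281 -38228388120/544802281; -38228388120/544802281 20393357764/544802281]; tr = 318603701/1885129, det = 2856100/1885129
char-poly roots: 169 and 16900/1885129
so κ_2 = √(169 / (16900/1885129)) = 137.3000
bound on ‖Δx‖/‖x‖: κ·ε = 137.3000·1/975 = 0.1408

0.1408


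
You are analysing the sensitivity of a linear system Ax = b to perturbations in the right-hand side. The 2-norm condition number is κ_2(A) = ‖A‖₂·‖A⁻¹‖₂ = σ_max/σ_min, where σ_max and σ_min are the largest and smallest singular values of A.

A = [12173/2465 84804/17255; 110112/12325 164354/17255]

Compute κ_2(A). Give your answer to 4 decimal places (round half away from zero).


70.0000

form AᵀA = [54772321/525625 80480772/735875; 80480772/735875 118352788/1030225] with trace 6709469/30625 and determinant 7496644/765625
char-poly roots: 5476/25 and 1369/30625
σ_max=√(5476/25)=(74/5), σ_min=√(1369/30625)=(37/175) → κ = 70.0000


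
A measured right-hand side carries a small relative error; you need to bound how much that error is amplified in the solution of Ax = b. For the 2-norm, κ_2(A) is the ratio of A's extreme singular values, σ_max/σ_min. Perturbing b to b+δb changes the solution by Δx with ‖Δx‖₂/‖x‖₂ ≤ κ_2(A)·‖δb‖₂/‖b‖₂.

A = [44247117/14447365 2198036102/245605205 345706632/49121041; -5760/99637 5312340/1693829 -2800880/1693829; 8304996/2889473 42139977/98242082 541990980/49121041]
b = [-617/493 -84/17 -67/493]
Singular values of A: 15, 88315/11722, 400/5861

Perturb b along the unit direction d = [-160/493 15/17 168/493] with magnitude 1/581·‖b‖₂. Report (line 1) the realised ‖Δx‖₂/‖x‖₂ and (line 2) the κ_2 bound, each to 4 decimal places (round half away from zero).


from the listed singular values, σ₁ = 15, σ_n = 400/5861
κ_2(A) = 15 / (400/5861) = 219.7875
κ_2(A)·‖δb‖/‖b‖ = 0.3783
solve Ax = b  →  x = [56.2469 -8.1042 -14.3492]
2-norm of b is 5.0990; of x, 58.6114
Δx = A⁻¹·δb where δb = 1/581·5.0990·d; ‖Δx‖ = 0.1286
relative error = 0.0022
so the bound overstates the realised error by a factor of ≈ 172.4196 (computed from the unrounded values)

0.0022
0.3783


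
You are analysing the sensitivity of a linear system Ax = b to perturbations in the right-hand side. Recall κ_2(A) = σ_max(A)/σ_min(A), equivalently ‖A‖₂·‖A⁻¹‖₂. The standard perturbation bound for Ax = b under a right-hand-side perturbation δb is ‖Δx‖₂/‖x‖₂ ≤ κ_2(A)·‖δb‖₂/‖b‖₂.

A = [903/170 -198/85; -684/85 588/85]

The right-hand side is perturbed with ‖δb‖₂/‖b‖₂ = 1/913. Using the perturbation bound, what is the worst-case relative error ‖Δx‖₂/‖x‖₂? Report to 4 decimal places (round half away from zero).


0.0088

AᵀA = [9297/100 -1701/25; -1701/25 1332/25]; tr = 585/4, det = 324
solving λ² − 585/4·λ + 324 = 0 gives λ = 144, 9/4
σ_max=√144=12, σ_min=√(9/4)=(3/2) → κ = 8.0000
worst-case relative error ≤ 8.0000 × 1/913 = 0.0088


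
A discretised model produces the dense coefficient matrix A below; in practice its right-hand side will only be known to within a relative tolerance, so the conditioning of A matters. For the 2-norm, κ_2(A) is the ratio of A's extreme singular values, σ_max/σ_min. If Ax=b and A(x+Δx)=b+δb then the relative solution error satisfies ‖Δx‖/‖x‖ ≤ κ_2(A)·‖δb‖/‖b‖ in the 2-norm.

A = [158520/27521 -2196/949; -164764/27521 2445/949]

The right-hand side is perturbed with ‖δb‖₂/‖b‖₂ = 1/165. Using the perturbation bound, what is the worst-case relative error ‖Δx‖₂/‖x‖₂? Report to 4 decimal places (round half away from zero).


form AᵀA = [62159056/900601 -25895100/900601; -25895100/900601 10800441/900601] with trace 431713/5329 and determinant 5184/5329
λ_max, λ_min = (431713/5329 ± √186265612225/28398241)/2 = 81, 64/5329
κ_2(A) = √(λ_max/λ_min) = √(81 / (64/5329)) = 82.1250
perturbation bound = 82.1250·1/165 = 0.4977

0.4977


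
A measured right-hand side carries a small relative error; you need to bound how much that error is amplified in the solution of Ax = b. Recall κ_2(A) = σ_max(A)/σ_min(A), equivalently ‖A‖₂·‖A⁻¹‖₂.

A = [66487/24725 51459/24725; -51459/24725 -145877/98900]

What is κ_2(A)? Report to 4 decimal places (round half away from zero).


AᵀA = [282741994/24453025 847684107/97812100; 847684107/97812100 2545942321/391248400]; tr = 282792569/15649936, det = 2088025/15649936
solving λ² − 282792569/15649936·λ + 2088025/15649936 = 0 gives λ = 289/16, 7225/978121
κ_2(A) = √(λ_max/λ_min) = √((289/16) / (7225/978121)) = 49.4500

49.4500


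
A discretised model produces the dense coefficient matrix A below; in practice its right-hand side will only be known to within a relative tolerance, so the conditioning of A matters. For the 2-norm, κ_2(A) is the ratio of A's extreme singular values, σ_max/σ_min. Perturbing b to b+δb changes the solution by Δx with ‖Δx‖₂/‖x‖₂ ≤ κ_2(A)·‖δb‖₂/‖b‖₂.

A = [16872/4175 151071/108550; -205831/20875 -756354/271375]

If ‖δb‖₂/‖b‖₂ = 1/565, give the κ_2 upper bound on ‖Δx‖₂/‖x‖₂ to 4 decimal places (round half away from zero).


M = AᵀA = [49483010161/435765625 14426305698/435765625; 14426305698/435765625 16916252481/1743062500]. tr(M)=343757269/2788900, det(M)=16867449/2788900
λ_max, λ_min = (343757269/2788900 ± √117980893476273961/7777963210000)/2 = 12321/100, 1369/27889
σ_max=√(12321/100)=(111/10), σ_min=√(1369/27889)=(37/167) → κ = 50.1000
κ_2(A)·‖δb‖/‖b‖ = 0.0887

0.0887


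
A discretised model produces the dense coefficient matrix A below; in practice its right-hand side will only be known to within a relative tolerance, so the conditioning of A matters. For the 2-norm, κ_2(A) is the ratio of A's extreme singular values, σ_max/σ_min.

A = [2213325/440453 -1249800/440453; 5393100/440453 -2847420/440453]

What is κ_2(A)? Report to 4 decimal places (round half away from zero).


M = AᵀA = [201090740625/1147922161 -107234523000/1147922161; -107234523000/1147922161 57217755600/1147922161]. tr(M)=893801025/3972049, det(M)=20250000/3972049
solving λ² − 893801025/3972049·λ + 20250000/3972049 = 0 gives λ = 225, 90000/3972049
κ = σ_max/σ_min = 15/(300/1993) = 99.6500

99.6500


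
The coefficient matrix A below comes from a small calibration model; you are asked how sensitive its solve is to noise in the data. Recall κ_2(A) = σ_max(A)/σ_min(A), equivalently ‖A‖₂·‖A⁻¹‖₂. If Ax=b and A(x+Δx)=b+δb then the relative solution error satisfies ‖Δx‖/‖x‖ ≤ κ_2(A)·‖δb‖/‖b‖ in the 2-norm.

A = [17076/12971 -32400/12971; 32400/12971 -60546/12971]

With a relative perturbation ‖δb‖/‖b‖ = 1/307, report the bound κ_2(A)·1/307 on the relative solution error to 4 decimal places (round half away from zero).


1.2427

M = AᵀA = [78902928/9896873 -147938400/9896873; -147938400/9896873 277386948/9896873]. tr(M)=20958228/582169, det(M)=5184/582169
char-poly roots: 36 and 144/582169
σ_max=√36=6, σ_min=√(144/582169)=(12/763) → κ = 381.5000
worst-case relative error ≤ 381.5000 × 1/307 = 1.2427


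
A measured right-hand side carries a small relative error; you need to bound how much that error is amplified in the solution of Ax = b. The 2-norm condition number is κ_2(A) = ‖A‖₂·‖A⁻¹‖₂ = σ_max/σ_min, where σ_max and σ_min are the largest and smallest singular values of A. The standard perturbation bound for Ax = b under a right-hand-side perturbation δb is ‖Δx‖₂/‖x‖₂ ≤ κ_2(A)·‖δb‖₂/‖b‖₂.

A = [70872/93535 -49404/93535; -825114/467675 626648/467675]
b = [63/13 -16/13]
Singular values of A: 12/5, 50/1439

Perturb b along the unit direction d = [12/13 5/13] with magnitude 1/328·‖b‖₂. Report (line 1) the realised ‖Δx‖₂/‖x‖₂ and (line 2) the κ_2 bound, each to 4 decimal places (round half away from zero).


largest singular value 12/5, smallest 50/1439
κ_2(A) = (12/5) / (50/1439) = 69.0720
bound on ‖Δx‖/‖x‖: κ·ε = 69.0720·1/328 = 0.2106
solve Ax = b  →  x = [70.0720 91.3460]
‖b‖ = 5.0000, ‖x‖ = 115.1268
δb = ε·‖b‖·d = [0.0141 0.0059]; solving A·Δx = δb gives ‖Δx‖ = 0.4387
realised ‖Δx‖/‖x‖ = 0.0038
realised/bound (from unrounded values) ≈ 0.0181

0.0038
0.2106


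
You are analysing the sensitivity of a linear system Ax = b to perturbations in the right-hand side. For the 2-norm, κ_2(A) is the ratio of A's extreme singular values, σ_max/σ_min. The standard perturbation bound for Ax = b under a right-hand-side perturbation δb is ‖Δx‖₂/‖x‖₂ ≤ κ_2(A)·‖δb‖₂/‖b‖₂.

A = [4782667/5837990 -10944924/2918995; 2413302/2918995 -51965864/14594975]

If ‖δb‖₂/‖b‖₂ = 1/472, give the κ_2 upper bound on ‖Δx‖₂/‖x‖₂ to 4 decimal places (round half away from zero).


0.3251

AᵀA = [10979788301/8105143220 -304725494178/50657145125; -304725494178/50657145125 6771979851856/253285725625]; tr = 16930632329/602702500, det = 126247696/3766890625
λ_max, λ_min = (16930632329/602702500 ± √286597613586500962641/363250303506250000)/2 = 2809/100, 179776/150675625
σ_max=√(2809/100)=(53/10), σ_min=√(179776/150675625)=(424/12275) → κ = 153.4375
κ_2(A)·‖δb‖/‖b‖ = 0.3251


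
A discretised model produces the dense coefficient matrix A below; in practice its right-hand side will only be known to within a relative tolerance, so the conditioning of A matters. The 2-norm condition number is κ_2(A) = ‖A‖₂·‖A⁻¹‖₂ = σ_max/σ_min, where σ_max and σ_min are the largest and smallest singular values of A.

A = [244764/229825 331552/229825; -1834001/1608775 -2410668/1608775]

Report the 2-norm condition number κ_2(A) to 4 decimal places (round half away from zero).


form AᵀA = [1498007381/615495125 1997054748/615495125; 1997054748/615495125 2662955984/615495125] with trace 832192673/123099025 and determinant 7311616/3077475625
char-poly roots: 169/25 and 43264/123099025
κ = σ_max/σ_min = (13/5)/(208/11095) = 138.6875

138.6875


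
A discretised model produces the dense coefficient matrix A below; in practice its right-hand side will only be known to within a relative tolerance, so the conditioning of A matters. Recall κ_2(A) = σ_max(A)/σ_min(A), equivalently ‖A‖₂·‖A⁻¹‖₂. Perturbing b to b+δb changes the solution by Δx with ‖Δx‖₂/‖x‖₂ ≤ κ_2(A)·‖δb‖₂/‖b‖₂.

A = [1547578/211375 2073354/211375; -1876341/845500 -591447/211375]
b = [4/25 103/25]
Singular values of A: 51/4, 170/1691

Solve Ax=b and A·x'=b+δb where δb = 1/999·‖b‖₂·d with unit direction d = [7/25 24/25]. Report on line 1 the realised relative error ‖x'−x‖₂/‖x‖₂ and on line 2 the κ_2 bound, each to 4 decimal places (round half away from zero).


largest singular value 51/4, smallest 170/1691
condition number: (51/4) ÷ (170/1691) = 126.8250
worst-case relative error ≤ 126.8250 × 1/999 = 0.1270
solve Ax = b  →  x = [-31.8776 23.8102]
‖b‖ = 4.1231, ‖x‖ = 39.7883
δb = ε·‖b‖·d = [0.0012 0.0040]; solving A·Δx = δb gives ‖Δx‖ = 0.0411
realised ‖Δx‖/‖x‖ = 0.0010
tightness: 0.0010 against a bound of 0.1270 (unrounded ratio ≈ 0.0081)

0.0010
0.1270


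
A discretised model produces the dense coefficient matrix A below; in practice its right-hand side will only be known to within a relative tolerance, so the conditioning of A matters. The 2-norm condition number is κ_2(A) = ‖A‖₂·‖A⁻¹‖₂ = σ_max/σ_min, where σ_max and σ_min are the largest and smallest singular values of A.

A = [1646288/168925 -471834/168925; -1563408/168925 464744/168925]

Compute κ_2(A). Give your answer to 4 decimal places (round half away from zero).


M = AᵀA = [6129023488/33930625 -1787585184/33930625; -1787585184/33930625 521539012/33930625]. tr(M)=10640900/54289, det(M)=50176/54289
char-poly roots: 196 and 256/54289
κ_2(A) = √(λ_max/λ_min) = √(196 / (256/54289)) = 203.8750

203.8750


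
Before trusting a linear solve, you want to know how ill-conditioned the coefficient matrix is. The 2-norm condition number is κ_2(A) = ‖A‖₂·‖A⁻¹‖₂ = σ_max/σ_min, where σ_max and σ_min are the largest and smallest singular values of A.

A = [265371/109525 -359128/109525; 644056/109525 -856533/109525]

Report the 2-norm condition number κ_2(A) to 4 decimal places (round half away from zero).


337.0000

AᵀA = [2871182833/70980625 -3828150144/70980625; -3828150144/70980625 5104270417/70980625]; tr = 63803626/567845, det = 7890481/70980625
eigenvalues of AᵀA: λ = (tr ± √(tr²−4·det))/2 = 2809/25, 2809/2839225
σ_max=√(2809/25)=(53/5), σ_min=√(2809/2839225)=(53/1685) → κ = 337.0000


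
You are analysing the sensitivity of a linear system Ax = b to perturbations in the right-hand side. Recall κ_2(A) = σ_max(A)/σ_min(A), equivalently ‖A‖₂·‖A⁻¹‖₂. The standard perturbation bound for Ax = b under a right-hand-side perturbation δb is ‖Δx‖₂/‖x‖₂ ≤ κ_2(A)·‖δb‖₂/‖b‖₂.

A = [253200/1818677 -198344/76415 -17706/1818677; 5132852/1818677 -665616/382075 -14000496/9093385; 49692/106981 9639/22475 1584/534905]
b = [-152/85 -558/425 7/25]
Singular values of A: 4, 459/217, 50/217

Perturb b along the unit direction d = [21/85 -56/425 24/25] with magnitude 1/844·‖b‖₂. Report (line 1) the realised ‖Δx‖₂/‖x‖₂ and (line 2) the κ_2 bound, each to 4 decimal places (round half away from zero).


0.0167
0.0206

σ_max = 4, σ_min = 50/217
condition number: 4 ÷ (50/217) = 17.3600
worst-case relative error ≤ 17.3600 × 1/844 = 0.0206
solve Ax = b  →  x = [-0.0318 0.6872 0.0170]
‖b‖ = 2.2361, ‖x‖ = 0.6881
δb = ε·‖b‖·d = [0.0007 -0.0003 0.0025]; solving A·Δx = δb gives ‖Δx‖ = 0.0115
realised ‖Δx‖/‖x‖ = 0.0167
realised/bound (from unrounded values) ≈ 0.8124
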